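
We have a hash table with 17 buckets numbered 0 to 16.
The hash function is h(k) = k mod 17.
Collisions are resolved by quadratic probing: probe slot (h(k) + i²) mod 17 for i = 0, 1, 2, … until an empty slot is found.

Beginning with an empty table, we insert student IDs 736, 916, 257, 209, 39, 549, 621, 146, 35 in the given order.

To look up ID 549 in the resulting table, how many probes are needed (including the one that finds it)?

4

736 hashes to 5; slot 5 is free => place at 5.
916 hashes to 15; slot 15 is free => place at 15.
257 hashes to 2; slot 2 is free => place at 2.
209 hashes to 5; 5 taken => place at 6.
39 hashes to 5; 5,6 taken => place at 9.
549 hashes to 5; 5,6,9 taken => place at 14.
621 hashes to 9; 9 taken => place at 10.
146 hashes to 10; 10 taken => place at 11.
35 hashes to 1; slot 1 is free => place at 1.
Table: [-, 35, 257, -, -, 736, 209, -, -, 39, 621, 146, -, -, 549, 916, -]
Lookup 549: h=5, probe 5,6,9,14 → found at 14.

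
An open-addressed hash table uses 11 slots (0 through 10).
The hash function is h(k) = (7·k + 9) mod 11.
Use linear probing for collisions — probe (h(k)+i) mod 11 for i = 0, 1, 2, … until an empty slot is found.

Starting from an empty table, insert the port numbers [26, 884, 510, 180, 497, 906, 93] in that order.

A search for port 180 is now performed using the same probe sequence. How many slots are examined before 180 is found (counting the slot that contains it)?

4

26 hashes to 4; slot 4 is free => place at 4.
884 hashes to 4; 4 taken => place at 5.
510 hashes to 4; 4,5 taken => place at 6.
180 hashes to 4; 4,5,6 taken => place at 7.
497 hashes to 1; slot 1 is free => place at 1.
906 hashes to 4; 4,5,6,7 taken => place at 8.
93 hashes to 0; slot 0 is free => place at 0.
Table: [93, 497, -, -, 26, 884, 510, 180, 906, -, -]
Lookup 180: h=4, probe 4,5,6,7 → found at 7.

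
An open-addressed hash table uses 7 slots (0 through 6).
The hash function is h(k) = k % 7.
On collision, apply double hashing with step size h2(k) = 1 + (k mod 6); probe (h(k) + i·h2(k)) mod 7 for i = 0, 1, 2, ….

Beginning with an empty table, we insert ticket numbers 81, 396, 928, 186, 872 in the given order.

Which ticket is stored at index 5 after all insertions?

396

81 hashes to 4; slot 4 is free → place at 4.
396 hashes to 4, h2=1; 4 taken → place at 5.
928 hashes to 4, h2=5; 4 taken → place at 2.
186 hashes to 4, h2=1; 4,5 taken → place at 6.
872 hashes to 4, h2=3; 4 taken → place at 0.
Table: [872, —, 928, —, 81, 396, 186]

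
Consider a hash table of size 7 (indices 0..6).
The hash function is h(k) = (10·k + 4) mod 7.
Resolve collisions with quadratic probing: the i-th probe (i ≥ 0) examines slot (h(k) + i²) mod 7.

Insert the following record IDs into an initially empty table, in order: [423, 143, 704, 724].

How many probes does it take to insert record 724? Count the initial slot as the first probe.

423 hashes to 6; slot 6 is free → place at 6.
143 hashes to 6; 6 taken → place at 0.
704 hashes to 2; slot 2 is free → place at 2.
724 hashes to 6; 6,0 taken → place at 3.
Table: [143, ., 704, 724, ., ., 423]

3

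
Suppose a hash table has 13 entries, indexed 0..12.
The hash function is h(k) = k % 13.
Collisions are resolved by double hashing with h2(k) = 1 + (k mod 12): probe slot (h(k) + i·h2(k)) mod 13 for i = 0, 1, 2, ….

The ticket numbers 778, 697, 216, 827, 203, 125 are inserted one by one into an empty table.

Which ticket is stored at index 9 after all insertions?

216

Insert 778: h=11, slot 11 empty -> index 11.
Insert 697: h=8, slot 8 empty -> index 8.
Insert 216: h=8, h2=1, slot 8 occupied -> index 9.
Insert 827: h=8, h2=12, slot 8 occupied -> index 7.
Insert 203: h=8, h2=12, slots 8,7 occupied -> index 6.
Insert 125: h=8, h2=6, slot 8 occupied -> index 1.
Table: [—, 125, —, —, —, —, 203, 827, 697, 216, —, 778, —]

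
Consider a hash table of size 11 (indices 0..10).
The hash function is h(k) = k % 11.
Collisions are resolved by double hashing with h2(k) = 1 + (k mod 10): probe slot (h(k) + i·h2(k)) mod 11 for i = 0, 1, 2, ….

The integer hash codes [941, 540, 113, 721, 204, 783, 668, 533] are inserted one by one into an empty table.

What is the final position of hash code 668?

Insert 941: h=6, slot 6 empty => index 6.
Insert 540: h=1, slot 1 empty => index 1.
Insert 113: h=3, slot 3 empty => index 3.
Insert 721: h=6, h2=2, slot 6 occupied => index 8.
Insert 204: h=6, h2=5, slot 6 occupied => index 0.
Insert 783: h=2, slot 2 empty => index 2.
Insert 668: h=8, h2=9, slots 8,6 occupied => index 4.
Insert 533: h=5, slot 5 empty => index 5.
Table: [204, 540, 783, 113, 668, 533, 941, —, 721, —, —]

4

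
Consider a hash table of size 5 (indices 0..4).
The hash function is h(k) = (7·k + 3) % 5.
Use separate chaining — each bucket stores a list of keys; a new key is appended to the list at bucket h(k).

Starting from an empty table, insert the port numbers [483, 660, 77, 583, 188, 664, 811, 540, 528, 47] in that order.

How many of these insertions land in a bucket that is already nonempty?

Insert 483: h=4, bucket 4 empty -> new chain.
Insert 660: h=3, bucket 3 empty -> new chain.
Insert 77: h=2, bucket 2 empty -> new chain.
Insert 583: h=4, bucket 4 nonempty -> append to chain.
Insert 188: h=4, bucket 4 nonempty -> append to chain.
Insert 664: h=1, bucket 1 empty -> new chain.
Insert 811: h=0, bucket 0 empty -> new chain.
Insert 540: h=3, bucket 3 nonempty -> append to chain.
Insert 528: h=4, bucket 4 nonempty -> append to chain.
Insert 47: h=2, bucket 2 nonempty -> append to chain.
Final buckets:
0: 811
1: 664
2: 77 -> 47
3: 660 -> 540
4: 483 -> 583 -> 188 -> 528

5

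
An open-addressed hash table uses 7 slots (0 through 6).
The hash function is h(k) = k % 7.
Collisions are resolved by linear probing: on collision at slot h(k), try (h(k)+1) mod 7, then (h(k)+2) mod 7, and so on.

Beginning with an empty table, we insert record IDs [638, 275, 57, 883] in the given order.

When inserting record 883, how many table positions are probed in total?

4

Insert 638: h=1, slot 1 empty => index 1.
Insert 275: h=2, slot 2 empty => index 2.
Insert 57: h=1, slots 1,2 occupied => index 3.
Insert 883: h=1, slots 1,2,3 occupied => index 4.
Table: [_, 638, 275, 57, 883, _, _]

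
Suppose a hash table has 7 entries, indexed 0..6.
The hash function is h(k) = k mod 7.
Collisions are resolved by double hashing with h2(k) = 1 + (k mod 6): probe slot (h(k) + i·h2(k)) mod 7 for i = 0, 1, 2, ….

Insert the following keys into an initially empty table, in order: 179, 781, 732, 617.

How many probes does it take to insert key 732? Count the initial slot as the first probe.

Insert 179: h=4, slot 4 empty → index 4.
Insert 781: h=4, h2=2, slot 4 occupied → index 6.
Insert 732: h=4, h2=1, slot 4 occupied → index 5.
Insert 617: h=1, slot 1 empty → index 1.
Table: [∅, 617, ∅, ∅, 179, 732, 781]

2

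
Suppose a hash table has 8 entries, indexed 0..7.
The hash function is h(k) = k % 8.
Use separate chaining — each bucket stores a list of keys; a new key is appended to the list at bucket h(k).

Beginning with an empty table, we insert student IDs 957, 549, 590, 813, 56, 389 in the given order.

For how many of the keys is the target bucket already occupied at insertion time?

957 → bucket 5
549 → bucket 5 (collision)
590 → bucket 6
813 → bucket 5 (collision)
56 → bucket 0
389 → bucket 5 (collision)
Final buckets:
0: 56
1: -
2: -
3: -
4: -
5: 957 -> 549 -> 813 -> 389
6: 590
7: -

3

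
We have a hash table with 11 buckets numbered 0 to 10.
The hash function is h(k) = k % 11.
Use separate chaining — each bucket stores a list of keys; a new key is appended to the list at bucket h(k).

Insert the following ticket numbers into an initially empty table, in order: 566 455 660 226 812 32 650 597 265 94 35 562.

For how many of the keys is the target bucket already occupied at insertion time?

3

Insert 566: h=5, bucket 5 empty → new chain.
Insert 455: h=4, bucket 4 empty → new chain.
Insert 660: h=0, bucket 0 empty → new chain.
Insert 226: h=6, bucket 6 empty → new chain.
Insert 812: h=9, bucket 9 empty → new chain.
Insert 32: h=10, bucket 10 empty → new chain.
Insert 650: h=1, bucket 1 empty → new chain.
Insert 597: h=3, bucket 3 empty → new chain.
Insert 265: h=1, bucket 1 nonempty → append to chain.
Insert 94: h=6, bucket 6 nonempty → append to chain.
Insert 35: h=2, bucket 2 empty → new chain.
Insert 562: h=1, bucket 1 nonempty → append to chain.
Final buckets:
0: 660
1: 650 -> 265 -> 562
2: 35
3: 597
4: 455
5: 566
6: 226 -> 94
7: _
8: _
9: 812
10: 32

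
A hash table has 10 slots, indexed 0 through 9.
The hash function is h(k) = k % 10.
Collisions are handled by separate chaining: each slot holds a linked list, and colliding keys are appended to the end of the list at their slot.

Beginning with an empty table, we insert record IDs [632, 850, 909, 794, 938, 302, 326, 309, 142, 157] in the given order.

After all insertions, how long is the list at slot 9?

2

Insert 632: h=2, bucket 2 empty -> new chain.
Insert 850: h=0, bucket 0 empty -> new chain.
Insert 909: h=9, bucket 9 empty -> new chain.
Insert 794: h=4, bucket 4 empty -> new chain.
Insert 938: h=8, bucket 8 empty -> new chain.
Insert 302: h=2, bucket 2 nonempty -> append to chain.
Insert 326: h=6, bucket 6 empty -> new chain.
Insert 309: h=9, bucket 9 nonempty -> append to chain.
Insert 142: h=2, bucket 2 nonempty -> append to chain.
Insert 157: h=7, bucket 7 empty -> new chain.
Final buckets:
0: 850
1: .
2: 632 -> 302 -> 142
3: .
4: 794
5: .
6: 326
7: 157
8: 938
9: 909 -> 309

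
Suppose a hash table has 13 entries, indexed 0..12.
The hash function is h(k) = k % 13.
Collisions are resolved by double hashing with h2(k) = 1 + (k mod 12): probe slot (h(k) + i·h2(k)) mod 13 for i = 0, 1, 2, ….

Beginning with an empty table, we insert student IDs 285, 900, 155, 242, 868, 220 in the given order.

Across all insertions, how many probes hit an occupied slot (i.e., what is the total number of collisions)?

285: h=12 -> slot 12
900: h=3 -> slot 3
155: h=12, h2=12, probe 12,11 -> slot 11
242: h=8 -> slot 8
868: h=10 -> slot 10
220: h=12, h2=5, probe 12,4 -> slot 4
Table: [—, —, —, 900, 220, —, —, —, 242, —, 868, 155, 285]

2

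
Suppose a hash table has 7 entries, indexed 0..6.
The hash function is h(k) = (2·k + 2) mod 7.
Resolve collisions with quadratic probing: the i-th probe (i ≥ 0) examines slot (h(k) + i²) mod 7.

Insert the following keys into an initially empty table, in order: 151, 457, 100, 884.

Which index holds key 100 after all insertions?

0

Insert 151: h=3, slot 3 empty => index 3.
Insert 457: h=6, slot 6 empty => index 6.
Insert 100: h=6, slot 6 occupied => index 0.
Insert 884: h=6, slots 6,0,3 occupied => index 1.
Table: [100, 884, -, 151, -, -, 457]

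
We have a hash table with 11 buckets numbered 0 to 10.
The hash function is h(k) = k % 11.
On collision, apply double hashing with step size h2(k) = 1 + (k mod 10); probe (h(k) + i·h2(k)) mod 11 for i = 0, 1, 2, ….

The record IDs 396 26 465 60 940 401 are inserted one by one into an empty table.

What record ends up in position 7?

396 hashes to 0; slot 0 is free -> place at 0.
26 hashes to 4; slot 4 is free -> place at 4.
465 hashes to 3; slot 3 is free -> place at 3.
60 hashes to 5; slot 5 is free -> place at 5.
940 hashes to 5, h2=1; 5 taken -> place at 6.
401 hashes to 5, h2=2; 5 taken -> place at 7.
Table: [396, -, -, 465, 26, 60, 940, 401, -, -, -]

401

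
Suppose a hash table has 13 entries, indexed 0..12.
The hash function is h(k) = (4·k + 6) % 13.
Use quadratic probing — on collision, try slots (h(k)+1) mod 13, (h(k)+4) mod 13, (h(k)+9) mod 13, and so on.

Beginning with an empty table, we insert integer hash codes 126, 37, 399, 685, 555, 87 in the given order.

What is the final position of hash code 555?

12

126: h=3 → slot 3
37: h=11 → slot 11
399: h=3, probe 3,4 → slot 4
685: h=3, probe 3,4,7 → slot 7
555: h=3, probe 3,4,7,12 → slot 12
87: h=3, probe 3,4,7,12,6 → slot 6
Table: [_, _, _, 126, 399, _, 87, 685, _, _, _, 37, 555]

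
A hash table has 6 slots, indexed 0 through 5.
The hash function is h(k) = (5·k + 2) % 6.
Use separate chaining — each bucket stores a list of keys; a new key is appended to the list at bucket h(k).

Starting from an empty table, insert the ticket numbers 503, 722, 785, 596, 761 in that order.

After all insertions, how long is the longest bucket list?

3

503 -> bucket 3
722 -> bucket 0
785 -> bucket 3 (collision)
596 -> bucket 0 (collision)
761 -> bucket 3 (collision)
Final buckets:
0: 722 -> 596
1: .
2: .
3: 503 -> 785 -> 761
4: .
5: .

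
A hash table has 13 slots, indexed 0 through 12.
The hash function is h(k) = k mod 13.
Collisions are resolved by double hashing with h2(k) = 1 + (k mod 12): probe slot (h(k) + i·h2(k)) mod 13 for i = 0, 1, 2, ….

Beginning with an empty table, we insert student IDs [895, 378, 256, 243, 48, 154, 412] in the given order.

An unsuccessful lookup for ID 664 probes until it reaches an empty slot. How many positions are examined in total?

4

Insert 895: h=11, slot 11 empty => index 11.
Insert 378: h=1, slot 1 empty => index 1.
Insert 256: h=9, slot 9 empty => index 9.
Insert 243: h=9, h2=4, slot 9 occupied => index 0.
Insert 48: h=9, h2=1, slot 9 occupied => index 10.
Insert 154: h=11, h2=11, slots 11,9 occupied => index 7.
Insert 412: h=9, h2=5, slots 9,1 occupied => index 6.
Table: [243, 378, _, _, _, _, 412, 154, _, 256, 48, 895, _]
Lookup 664: h=1, h2=5, probe 1,6,11,3 → slot 3 empty, not found.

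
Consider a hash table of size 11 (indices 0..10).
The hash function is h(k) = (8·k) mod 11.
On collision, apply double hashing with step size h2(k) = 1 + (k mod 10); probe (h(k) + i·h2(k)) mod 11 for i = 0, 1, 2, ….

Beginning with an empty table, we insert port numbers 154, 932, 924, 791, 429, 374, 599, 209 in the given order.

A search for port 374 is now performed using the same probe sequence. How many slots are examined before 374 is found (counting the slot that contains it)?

Insert 154: h=0, slot 0 empty -> index 0.
Insert 932: h=9, slot 9 empty -> index 9.
Insert 924: h=0, h2=5, slot 0 occupied -> index 5.
Insert 791: h=3, slot 3 empty -> index 3.
Insert 429: h=0, h2=10, slot 0 occupied -> index 10.
Insert 374: h=0, h2=5, slots 0,5,10 occupied -> index 4.
Insert 599: h=7, slot 7 empty -> index 7.
Insert 209: h=0, h2=10, slots 0,10,9 occupied -> index 8.
Table: [154, -, -, 791, 374, 924, -, 599, 209, 932, 429]
Lookup 374: h=0, h2=5, probe 0,5,10,4 → found at 4.

4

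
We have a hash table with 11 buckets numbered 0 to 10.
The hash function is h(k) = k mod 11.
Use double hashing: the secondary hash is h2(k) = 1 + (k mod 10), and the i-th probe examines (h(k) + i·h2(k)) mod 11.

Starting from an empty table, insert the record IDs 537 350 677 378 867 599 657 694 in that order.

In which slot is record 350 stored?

Insert 537: h=9, slot 9 empty -> index 9.
Insert 350: h=9, h2=1, slot 9 occupied -> index 10.
Insert 677: h=6, slot 6 empty -> index 6.
Insert 378: h=4, slot 4 empty -> index 4.
Insert 867: h=9, h2=8, slots 9,6 occupied -> index 3.
Insert 599: h=5, slot 5 empty -> index 5.
Insert 657: h=8, slot 8 empty -> index 8.
Insert 694: h=1, slot 1 empty -> index 1.
Table: [_, 694, _, 867, 378, 599, 677, _, 657, 537, 350]

10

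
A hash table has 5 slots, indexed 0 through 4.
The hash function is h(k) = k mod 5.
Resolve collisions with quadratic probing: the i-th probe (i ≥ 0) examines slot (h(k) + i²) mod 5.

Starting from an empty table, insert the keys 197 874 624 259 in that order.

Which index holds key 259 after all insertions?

3

197 hashes to 2; slot 2 is free => place at 2.
874 hashes to 4; slot 4 is free => place at 4.
624 hashes to 4; 4 taken => place at 0.
259 hashes to 4; 4,0 taken => place at 3.
Table: [624, —, 197, 259, 874]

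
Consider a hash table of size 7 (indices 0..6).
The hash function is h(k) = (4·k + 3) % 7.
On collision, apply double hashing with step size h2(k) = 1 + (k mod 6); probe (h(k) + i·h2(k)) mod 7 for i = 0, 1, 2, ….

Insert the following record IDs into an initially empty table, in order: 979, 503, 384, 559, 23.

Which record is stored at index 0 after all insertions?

979 hashes to 6; slot 6 is free => place at 6.
503 hashes to 6, h2=6; 6 taken => place at 5.
384 hashes to 6, h2=1; 6 taken => place at 0.
559 hashes to 6, h2=2; 6 taken => place at 1.
23 hashes to 4; slot 4 is free => place at 4.
Table: [384, 559, ∅, ∅, 23, 503, 979]

384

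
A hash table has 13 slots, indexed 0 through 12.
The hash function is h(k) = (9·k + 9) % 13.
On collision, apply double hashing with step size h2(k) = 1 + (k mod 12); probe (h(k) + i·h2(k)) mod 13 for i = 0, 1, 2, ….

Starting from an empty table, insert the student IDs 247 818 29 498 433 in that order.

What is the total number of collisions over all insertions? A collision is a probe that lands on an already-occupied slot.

247: h=9 → slot 9
818: h=0 → slot 0
29: h=10 → slot 10
498: h=6 → slot 6
433: h=6, h2=2, probe 6,8 → slot 8
Table: [818, —, —, —, —, —, 498, —, 433, 247, 29, —, —]

1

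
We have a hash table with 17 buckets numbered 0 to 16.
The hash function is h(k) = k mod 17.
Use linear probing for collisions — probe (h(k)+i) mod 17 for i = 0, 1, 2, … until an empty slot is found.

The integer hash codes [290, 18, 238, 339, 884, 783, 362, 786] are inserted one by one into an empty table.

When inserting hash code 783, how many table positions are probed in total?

4

290 hashes to 1; slot 1 is free => place at 1.
18 hashes to 1; 1 taken => place at 2.
238 hashes to 0; slot 0 is free => place at 0.
339 hashes to 16; slot 16 is free => place at 16.
884 hashes to 0; 0,1,2 taken => place at 3.
783 hashes to 1; 1,2,3 taken => place at 4.
362 hashes to 5; slot 5 is free => place at 5.
786 hashes to 4; 4,5 taken => place at 6.
Table: [238, 290, 18, 884, 783, 362, 786, ∅, ∅, ∅, ∅, ∅, ∅, ∅, ∅, ∅, 339]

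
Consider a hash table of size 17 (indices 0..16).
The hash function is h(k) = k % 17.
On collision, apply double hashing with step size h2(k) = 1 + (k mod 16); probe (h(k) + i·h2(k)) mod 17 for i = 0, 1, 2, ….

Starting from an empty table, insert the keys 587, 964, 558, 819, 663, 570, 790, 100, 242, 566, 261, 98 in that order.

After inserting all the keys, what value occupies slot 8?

570

Insert 587: h=9, slot 9 empty => index 9.
Insert 964: h=12, slot 12 empty => index 12.
Insert 558: h=14, slot 14 empty => index 14.
Insert 819: h=3, slot 3 empty => index 3.
Insert 663: h=0, slot 0 empty => index 0.
Insert 570: h=9, h2=11, slots 9,3,14 occupied => index 8.
Insert 790: h=8, h2=7, slot 8 occupied => index 15.
Insert 100: h=15, h2=5, slots 15,3,8 occupied => index 13.
Insert 242: h=4, slot 4 empty => index 4.
Insert 566: h=5, slot 5 empty => index 5.
Insert 261: h=6, slot 6 empty => index 6.
Insert 98: h=13, h2=3, slot 13 occupied => index 16.
Table: [663, ., ., 819, 242, 566, 261, ., 570, 587, ., ., 964, 100, 558, 790, 98]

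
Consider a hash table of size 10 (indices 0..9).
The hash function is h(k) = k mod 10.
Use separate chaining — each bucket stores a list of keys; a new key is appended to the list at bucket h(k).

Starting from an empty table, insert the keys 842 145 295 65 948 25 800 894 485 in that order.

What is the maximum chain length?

Insert 842: h=2, bucket 2 empty → new chain.
Insert 145: h=5, bucket 5 empty → new chain.
Insert 295: h=5, bucket 5 nonempty → append to chain.
Insert 65: h=5, bucket 5 nonempty → append to chain.
Insert 948: h=8, bucket 8 empty → new chain.
Insert 25: h=5, bucket 5 nonempty → append to chain.
Insert 800: h=0, bucket 0 empty → new chain.
Insert 894: h=4, bucket 4 empty → new chain.
Insert 485: h=5, bucket 5 nonempty → append to chain.
Final buckets:
0: 800
1: ∅
2: 842
3: ∅
4: 894
5: 145 -> 295 -> 65 -> 25 -> 485
6: ∅
7: ∅
8: 948
9: ∅

5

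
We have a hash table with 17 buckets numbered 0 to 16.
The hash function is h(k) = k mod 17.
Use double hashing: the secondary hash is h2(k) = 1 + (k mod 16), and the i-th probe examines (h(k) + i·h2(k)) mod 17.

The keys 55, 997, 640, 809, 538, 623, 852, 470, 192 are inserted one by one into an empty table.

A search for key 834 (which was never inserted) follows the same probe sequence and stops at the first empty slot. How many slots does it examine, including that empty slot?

Insert 55: h=4, slot 4 empty → index 4.
Insert 997: h=11, slot 11 empty → index 11.
Insert 640: h=11, h2=1, slot 11 occupied → index 12.
Insert 809: h=10, slot 10 empty → index 10.
Insert 538: h=11, h2=11, slot 11 occupied → index 5.
Insert 623: h=11, h2=16, slots 11,10 occupied → index 9.
Insert 852: h=2, slot 2 empty → index 2.
Insert 470: h=11, h2=7, slot 11 occupied → index 1.
Insert 192: h=5, h2=1, slot 5 occupied → index 6.
Table: [—, 470, 852, —, 55, 538, 192, —, —, 623, 809, 997, 640, —, —, —, —]
Lookup 834: h=1, h2=3, probe 1,4,7 → slot 7 empty, not found.

3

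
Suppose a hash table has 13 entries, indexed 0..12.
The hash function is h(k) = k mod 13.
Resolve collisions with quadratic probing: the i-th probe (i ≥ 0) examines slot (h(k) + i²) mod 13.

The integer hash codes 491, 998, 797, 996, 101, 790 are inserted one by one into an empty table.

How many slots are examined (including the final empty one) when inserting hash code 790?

Insert 491: h=10, slot 10 empty -> index 10.
Insert 998: h=10, slot 10 occupied -> index 11.
Insert 797: h=4, slot 4 empty -> index 4.
Insert 996: h=8, slot 8 empty -> index 8.
Insert 101: h=10, slots 10,11 occupied -> index 1.
Insert 790: h=10, slots 10,11,1 occupied -> index 6.
Table: [-, 101, -, -, 797, -, 790, -, 996, -, 491, 998, -]

4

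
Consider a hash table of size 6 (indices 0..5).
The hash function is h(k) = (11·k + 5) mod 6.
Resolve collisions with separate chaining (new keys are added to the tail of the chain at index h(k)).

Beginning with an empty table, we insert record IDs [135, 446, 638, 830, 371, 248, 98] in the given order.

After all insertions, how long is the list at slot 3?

Insert 135: h=2, bucket 2 empty -> new chain.
Insert 446: h=3, bucket 3 empty -> new chain.
Insert 638: h=3, bucket 3 nonempty -> append to chain.
Insert 830: h=3, bucket 3 nonempty -> append to chain.
Insert 371: h=0, bucket 0 empty -> new chain.
Insert 248: h=3, bucket 3 nonempty -> append to chain.
Insert 98: h=3, bucket 3 nonempty -> append to chain.
Final buckets:
0: 371
1: ∅
2: 135
3: 446 -> 638 -> 830 -> 248 -> 98
4: ∅
5: ∅

5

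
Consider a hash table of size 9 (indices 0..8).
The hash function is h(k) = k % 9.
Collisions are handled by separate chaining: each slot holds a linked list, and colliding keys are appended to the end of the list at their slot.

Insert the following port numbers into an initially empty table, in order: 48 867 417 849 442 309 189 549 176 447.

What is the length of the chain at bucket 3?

48 → bucket 3
867 → bucket 3 (collision)
417 → bucket 3 (collision)
849 → bucket 3 (collision)
442 → bucket 1
309 → bucket 3 (collision)
189 → bucket 0
549 → bucket 0 (collision)
176 → bucket 5
447 → bucket 6
Final buckets:
0: 189 -> 549
1: 442
2: ∅
3: 48 -> 867 -> 417 -> 849 -> 309
4: ∅
5: 176
6: 447
7: ∅
8: ∅

5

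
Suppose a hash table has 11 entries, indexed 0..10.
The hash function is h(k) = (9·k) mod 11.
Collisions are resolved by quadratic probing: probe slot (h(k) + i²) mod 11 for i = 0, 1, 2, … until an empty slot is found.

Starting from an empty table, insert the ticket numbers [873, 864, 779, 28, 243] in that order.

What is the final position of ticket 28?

0

873: h=3 => slot 3
864: h=10 => slot 10
779: h=4 => slot 4
28: h=10, probe 10,0 => slot 0
243: h=9 => slot 9
Table: [28, —, —, 873, 779, —, —, —, —, 243, 864]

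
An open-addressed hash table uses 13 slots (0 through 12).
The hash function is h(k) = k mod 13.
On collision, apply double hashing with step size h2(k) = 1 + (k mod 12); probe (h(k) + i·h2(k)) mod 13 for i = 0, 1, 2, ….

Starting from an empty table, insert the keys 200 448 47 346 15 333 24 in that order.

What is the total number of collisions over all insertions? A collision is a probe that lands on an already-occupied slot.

5

200 hashes to 5; slot 5 is free → place at 5.
448 hashes to 6; slot 6 is free → place at 6.
47 hashes to 8; slot 8 is free → place at 8.
346 hashes to 8, h2=11; 8,6 taken → place at 4.
15 hashes to 2; slot 2 is free → place at 2.
333 hashes to 8, h2=10; 8,5,2 taken → place at 12.
24 hashes to 11; slot 11 is free → place at 11.
Table: [., ., 15, ., 346, 200, 448, ., 47, ., ., 24, 333]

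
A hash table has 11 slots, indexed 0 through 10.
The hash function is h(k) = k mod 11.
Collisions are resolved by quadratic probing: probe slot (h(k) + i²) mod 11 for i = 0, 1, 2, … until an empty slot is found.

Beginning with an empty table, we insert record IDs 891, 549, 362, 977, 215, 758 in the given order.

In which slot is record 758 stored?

891 hashes to 0; slot 0 is free => place at 0.
549 hashes to 10; slot 10 is free => place at 10.
362 hashes to 10; 10,0 taken => place at 3.
977 hashes to 9; slot 9 is free => place at 9.
215 hashes to 6; slot 6 is free => place at 6.
758 hashes to 10; 10,0,3 taken => place at 8.
Table: [891, -, -, 362, -, -, 215, -, 758, 977, 549]

8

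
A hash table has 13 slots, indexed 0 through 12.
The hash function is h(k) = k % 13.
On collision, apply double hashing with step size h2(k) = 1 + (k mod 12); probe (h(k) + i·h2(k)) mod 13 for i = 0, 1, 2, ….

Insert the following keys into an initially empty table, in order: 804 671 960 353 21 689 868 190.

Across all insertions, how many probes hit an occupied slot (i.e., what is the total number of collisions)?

3

Insert 804: h=11, slot 11 empty => index 11.
Insert 671: h=8, slot 8 empty => index 8.
Insert 960: h=11, h2=1, slot 11 occupied => index 12.
Insert 353: h=2, slot 2 empty => index 2.
Insert 21: h=8, h2=10, slot 8 occupied => index 5.
Insert 689: h=0, slot 0 empty => index 0.
Insert 868: h=10, slot 10 empty => index 10.
Insert 190: h=8, h2=11, slot 8 occupied => index 6.
Table: [689, -, 353, -, -, 21, 190, -, 671, -, 868, 804, 960]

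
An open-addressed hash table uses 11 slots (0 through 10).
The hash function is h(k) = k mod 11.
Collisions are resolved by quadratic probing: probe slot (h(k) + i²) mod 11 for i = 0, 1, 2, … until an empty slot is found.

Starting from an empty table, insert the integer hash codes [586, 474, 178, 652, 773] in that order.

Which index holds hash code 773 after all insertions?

7

586 hashes to 3; slot 3 is free → place at 3.
474 hashes to 1; slot 1 is free → place at 1.
178 hashes to 2; slot 2 is free → place at 2.
652 hashes to 3; 3 taken → place at 4.
773 hashes to 3; 3,4 taken → place at 7.
Table: [_, 474, 178, 586, 652, _, _, 773, _, _, _]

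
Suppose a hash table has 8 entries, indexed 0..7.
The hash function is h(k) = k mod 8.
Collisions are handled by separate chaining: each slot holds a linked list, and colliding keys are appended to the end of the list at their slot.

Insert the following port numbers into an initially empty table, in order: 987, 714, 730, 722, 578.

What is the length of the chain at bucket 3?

1

Insert 987: h=3, bucket 3 empty → new chain.
Insert 714: h=2, bucket 2 empty → new chain.
Insert 730: h=2, bucket 2 nonempty → append to chain.
Insert 722: h=2, bucket 2 nonempty → append to chain.
Insert 578: h=2, bucket 2 nonempty → append to chain.
Final buckets:
0: ∅
1: ∅
2: 714 -> 730 -> 722 -> 578
3: 987
4: ∅
5: ∅
6: ∅
7: ∅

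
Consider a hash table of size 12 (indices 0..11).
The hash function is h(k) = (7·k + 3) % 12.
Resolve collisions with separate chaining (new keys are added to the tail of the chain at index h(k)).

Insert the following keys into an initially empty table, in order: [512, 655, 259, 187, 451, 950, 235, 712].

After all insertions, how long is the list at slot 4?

Insert 512: h=11, bucket 11 empty -> new chain.
Insert 655: h=4, bucket 4 empty -> new chain.
Insert 259: h=4, bucket 4 nonempty -> append to chain.
Insert 187: h=4, bucket 4 nonempty -> append to chain.
Insert 451: h=4, bucket 4 nonempty -> append to chain.
Insert 950: h=5, bucket 5 empty -> new chain.
Insert 235: h=4, bucket 4 nonempty -> append to chain.
Insert 712: h=7, bucket 7 empty -> new chain.
Final buckets:
0: —
1: —
2: —
3: —
4: 655 -> 259 -> 187 -> 451 -> 235
5: 950
6: —
7: 712
8: —
9: —
10: —
11: 512

5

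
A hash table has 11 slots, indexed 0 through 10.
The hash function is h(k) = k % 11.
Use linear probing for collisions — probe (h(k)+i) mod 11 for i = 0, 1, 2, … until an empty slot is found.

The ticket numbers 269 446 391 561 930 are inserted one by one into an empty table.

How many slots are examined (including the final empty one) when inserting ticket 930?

3

Insert 269: h=5, slot 5 empty -> index 5.
Insert 446: h=6, slot 6 empty -> index 6.
Insert 391: h=6, slot 6 occupied -> index 7.
Insert 561: h=0, slot 0 empty -> index 0.
Insert 930: h=6, slots 6,7 occupied -> index 8.
Table: [561, _, _, _, _, 269, 446, 391, 930, _, _]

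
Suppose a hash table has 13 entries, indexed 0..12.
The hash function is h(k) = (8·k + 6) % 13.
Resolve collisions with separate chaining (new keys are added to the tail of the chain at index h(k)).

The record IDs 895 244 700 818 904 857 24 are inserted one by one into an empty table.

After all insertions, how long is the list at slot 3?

3

895 -> bucket 3
244 -> bucket 8
700 -> bucket 3 (collision)
818 -> bucket 11
904 -> bucket 10
857 -> bucket 11 (collision)
24 -> bucket 3 (collision)
Final buckets:
0: ∅
1: ∅
2: ∅
3: 895 -> 700 -> 24
4: ∅
5: ∅
6: ∅
7: ∅
8: 244
9: ∅
10: 904
11: 818 -> 857
12: ∅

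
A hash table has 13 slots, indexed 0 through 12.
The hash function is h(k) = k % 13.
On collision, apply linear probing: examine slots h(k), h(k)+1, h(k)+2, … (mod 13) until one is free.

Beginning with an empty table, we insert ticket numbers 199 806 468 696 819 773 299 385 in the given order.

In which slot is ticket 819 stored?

2

199: h=4 → slot 4
806: h=0 → slot 0
468: h=0, probe 0,1 → slot 1
696: h=7 → slot 7
819: h=0, probe 0,1,2 → slot 2
773: h=6 → slot 6
299: h=0, probe 0,1,2,3 → slot 3
385: h=8 → slot 8
Table: [806, 468, 819, 299, 199, ∅, 773, 696, 385, ∅, ∅, ∅, ∅]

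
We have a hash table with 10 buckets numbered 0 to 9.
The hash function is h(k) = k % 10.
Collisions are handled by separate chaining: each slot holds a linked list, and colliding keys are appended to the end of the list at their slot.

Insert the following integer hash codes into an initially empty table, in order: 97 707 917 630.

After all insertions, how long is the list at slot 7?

97 -> bucket 7
707 -> bucket 7 (collision)
917 -> bucket 7 (collision)
630 -> bucket 0
Final buckets:
0: 630
1: .
2: .
3: .
4: .
5: .
6: .
7: 97 -> 707 -> 917
8: .
9: .

3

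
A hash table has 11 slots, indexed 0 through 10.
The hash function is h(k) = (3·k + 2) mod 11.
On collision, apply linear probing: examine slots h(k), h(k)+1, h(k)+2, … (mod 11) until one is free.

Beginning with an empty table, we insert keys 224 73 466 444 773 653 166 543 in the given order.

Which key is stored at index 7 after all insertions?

166

224 hashes to 3; slot 3 is free => place at 3.
73 hashes to 1; slot 1 is free => place at 1.
466 hashes to 3; 3 taken => place at 4.
444 hashes to 3; 3,4 taken => place at 5.
773 hashes to 0; slot 0 is free => place at 0.
653 hashes to 3; 3,4,5 taken => place at 6.
166 hashes to 5; 5,6 taken => place at 7.
543 hashes to 3; 3,4,5,6,7 taken => place at 8.
Table: [773, 73, —, 224, 466, 444, 653, 166, 543, —, —]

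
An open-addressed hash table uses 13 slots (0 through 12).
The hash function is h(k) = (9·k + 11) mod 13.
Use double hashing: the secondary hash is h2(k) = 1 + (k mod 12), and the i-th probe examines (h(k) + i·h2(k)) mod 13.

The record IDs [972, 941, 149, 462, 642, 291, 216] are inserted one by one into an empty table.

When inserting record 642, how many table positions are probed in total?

972: h=10 → slot 10
941: h=4 → slot 4
149: h=0 → slot 0
462: h=9 → slot 9
642: h=4, h2=7, probe 4,11 → slot 11
291: h=4, h2=4, probe 4,8 → slot 8
216: h=5 → slot 5
Table: [149, ., ., ., 941, 216, ., ., 291, 462, 972, 642, .]

2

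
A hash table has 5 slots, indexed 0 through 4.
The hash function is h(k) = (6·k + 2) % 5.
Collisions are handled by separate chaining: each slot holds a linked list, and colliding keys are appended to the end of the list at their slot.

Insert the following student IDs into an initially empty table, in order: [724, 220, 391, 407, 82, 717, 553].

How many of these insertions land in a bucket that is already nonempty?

2

Insert 724: h=1, bucket 1 empty -> new chain.
Insert 220: h=2, bucket 2 empty -> new chain.
Insert 391: h=3, bucket 3 empty -> new chain.
Insert 407: h=4, bucket 4 empty -> new chain.
Insert 82: h=4, bucket 4 nonempty -> append to chain.
Insert 717: h=4, bucket 4 nonempty -> append to chain.
Insert 553: h=0, bucket 0 empty -> new chain.
Final buckets:
0: 553
1: 724
2: 220
3: 391
4: 407 -> 82 -> 717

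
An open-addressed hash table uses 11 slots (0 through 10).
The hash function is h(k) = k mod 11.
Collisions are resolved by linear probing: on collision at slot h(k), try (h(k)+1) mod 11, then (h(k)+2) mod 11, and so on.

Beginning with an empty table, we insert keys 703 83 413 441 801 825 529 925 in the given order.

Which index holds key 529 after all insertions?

2

703 hashes to 10; slot 10 is free → place at 10.
83 hashes to 6; slot 6 is free → place at 6.
413 hashes to 6; 6 taken → place at 7.
441 hashes to 1; slot 1 is free → place at 1.
801 hashes to 9; slot 9 is free → place at 9.
825 hashes to 0; slot 0 is free → place at 0.
529 hashes to 1; 1 taken → place at 2.
925 hashes to 1; 1,2 taken → place at 3.
Table: [825, 441, 529, 925, -, -, 83, 413, -, 801, 703]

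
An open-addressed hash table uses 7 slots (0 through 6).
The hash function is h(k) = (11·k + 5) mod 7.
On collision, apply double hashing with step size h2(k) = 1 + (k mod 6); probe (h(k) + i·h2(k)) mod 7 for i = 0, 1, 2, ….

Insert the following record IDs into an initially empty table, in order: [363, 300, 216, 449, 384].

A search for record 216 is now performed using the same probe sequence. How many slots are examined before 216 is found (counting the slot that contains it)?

363 hashes to 1; slot 1 is free => place at 1.
300 hashes to 1, h2=1; 1 taken => place at 2.
216 hashes to 1, h2=1; 1,2 taken => place at 3.
449 hashes to 2, h2=6; 2,1 taken => place at 0.
384 hashes to 1, h2=1; 1,2,3 taken => place at 4.
Table: [449, 363, 300, 216, 384, ∅, ∅]
Lookup 216: h=1, h2=1, probe 1,2,3 → found at 3.

3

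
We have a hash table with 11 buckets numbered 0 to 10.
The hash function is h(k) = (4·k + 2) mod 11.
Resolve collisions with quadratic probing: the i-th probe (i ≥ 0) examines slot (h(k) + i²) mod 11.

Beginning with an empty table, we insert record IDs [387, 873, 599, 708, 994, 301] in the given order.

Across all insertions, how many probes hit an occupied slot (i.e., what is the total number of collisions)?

8

387 hashes to 10; slot 10 is free => place at 10.
873 hashes to 7; slot 7 is free => place at 7.
599 hashes to 0; slot 0 is free => place at 0.
708 hashes to 7; 7 taken => place at 8.
994 hashes to 7; 7,8,0 taken => place at 5.
301 hashes to 7; 7,8,0,5 taken => place at 1.
Table: [599, 301, ., ., ., 994, ., 873, 708, ., 387]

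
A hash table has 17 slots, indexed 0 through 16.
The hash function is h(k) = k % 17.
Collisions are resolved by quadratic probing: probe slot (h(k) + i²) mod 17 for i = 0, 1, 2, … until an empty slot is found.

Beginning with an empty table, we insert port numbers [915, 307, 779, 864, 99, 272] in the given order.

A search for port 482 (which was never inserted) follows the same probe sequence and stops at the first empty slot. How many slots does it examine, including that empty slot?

2

915: h=14 -> slot 14
307: h=1 -> slot 1
779: h=14, probe 14,15 -> slot 15
864: h=14, probe 14,15,1,6 -> slot 6
99: h=14, probe 14,15,1,6,13 -> slot 13
272: h=0 -> slot 0
Table: [272, 307, _, _, _, _, 864, _, _, _, _, _, _, 99, 915, 779, _]
Lookup 482: h=6, probe 6,7 → slot 7 empty, not found.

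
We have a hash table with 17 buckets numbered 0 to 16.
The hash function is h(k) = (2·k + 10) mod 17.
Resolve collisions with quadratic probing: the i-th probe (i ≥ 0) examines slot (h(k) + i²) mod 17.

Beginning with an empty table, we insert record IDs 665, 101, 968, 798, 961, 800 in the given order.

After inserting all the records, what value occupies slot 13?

800

665: h=14 => slot 14
101: h=8 => slot 8
968: h=8, probe 8,9 => slot 9
798: h=8, probe 8,9,12 => slot 12
961: h=11 => slot 11
800: h=12, probe 12,13 => slot 13
Table: [_, _, _, _, _, _, _, _, 101, 968, _, 961, 798, 800, 665, _, _]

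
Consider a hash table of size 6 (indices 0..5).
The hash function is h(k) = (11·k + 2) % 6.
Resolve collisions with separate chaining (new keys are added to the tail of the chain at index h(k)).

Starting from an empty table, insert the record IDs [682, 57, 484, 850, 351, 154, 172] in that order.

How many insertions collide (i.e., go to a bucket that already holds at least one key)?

5

Insert 682: h=4, bucket 4 empty -> new chain.
Insert 57: h=5, bucket 5 empty -> new chain.
Insert 484: h=4, bucket 4 nonempty -> append to chain.
Insert 850: h=4, bucket 4 nonempty -> append to chain.
Insert 351: h=5, bucket 5 nonempty -> append to chain.
Insert 154: h=4, bucket 4 nonempty -> append to chain.
Insert 172: h=4, bucket 4 nonempty -> append to chain.
Final buckets:
0: -
1: -
2: -
3: -
4: 682 -> 484 -> 850 -> 154 -> 172
5: 57 -> 351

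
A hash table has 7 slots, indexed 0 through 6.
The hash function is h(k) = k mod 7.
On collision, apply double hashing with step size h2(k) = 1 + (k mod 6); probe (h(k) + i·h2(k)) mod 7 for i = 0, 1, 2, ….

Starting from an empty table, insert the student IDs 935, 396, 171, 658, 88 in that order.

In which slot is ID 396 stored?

935 hashes to 4; slot 4 is free -> place at 4.
396 hashes to 4, h2=1; 4 taken -> place at 5.
171 hashes to 3; slot 3 is free -> place at 3.
658 hashes to 0; slot 0 is free -> place at 0.
88 hashes to 4, h2=5; 4 taken -> place at 2.
Table: [658, ∅, 88, 171, 935, 396, ∅]

5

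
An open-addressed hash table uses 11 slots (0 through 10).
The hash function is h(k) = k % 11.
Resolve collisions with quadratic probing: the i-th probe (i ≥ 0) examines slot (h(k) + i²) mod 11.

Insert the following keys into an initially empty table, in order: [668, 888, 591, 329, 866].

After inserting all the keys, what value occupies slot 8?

668 hashes to 8; slot 8 is free -> place at 8.
888 hashes to 8; 8 taken -> place at 9.
591 hashes to 8; 8,9 taken -> place at 1.
329 hashes to 10; slot 10 is free -> place at 10.
866 hashes to 8; 8,9,1 taken -> place at 6.
Table: [-, 591, -, -, -, -, 866, -, 668, 888, 329]

668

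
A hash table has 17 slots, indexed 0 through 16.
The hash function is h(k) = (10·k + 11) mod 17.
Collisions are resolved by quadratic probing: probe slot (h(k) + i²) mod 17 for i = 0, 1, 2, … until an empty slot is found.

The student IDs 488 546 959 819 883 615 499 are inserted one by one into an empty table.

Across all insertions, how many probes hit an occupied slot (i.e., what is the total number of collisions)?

Insert 488: h=12, slot 12 empty => index 12.
Insert 546: h=14, slot 14 empty => index 14.
Insert 959: h=13, slot 13 empty => index 13.
Insert 819: h=7, slot 7 empty => index 7.
Insert 883: h=1, slot 1 empty => index 1.
Insert 615: h=7, slot 7 occupied => index 8.
Insert 499: h=3, slot 3 empty => index 3.
Table: [., 883, ., 499, ., ., ., 819, 615, ., ., ., 488, 959, 546, ., .]

1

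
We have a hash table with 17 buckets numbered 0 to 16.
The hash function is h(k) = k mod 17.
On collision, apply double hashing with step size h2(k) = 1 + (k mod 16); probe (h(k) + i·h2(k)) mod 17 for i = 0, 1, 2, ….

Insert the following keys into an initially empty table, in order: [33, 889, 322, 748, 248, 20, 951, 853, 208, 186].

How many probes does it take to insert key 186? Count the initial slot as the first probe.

4

33: h=16 → slot 16
889: h=5 → slot 5
322: h=16, h2=3, probe 16,2 → slot 2
748: h=0 → slot 0
248: h=10 → slot 10
20: h=3 → slot 3
951: h=16, h2=8, probe 16,7 → slot 7
853: h=3, h2=6, probe 3,9 → slot 9
208: h=4 → slot 4
186: h=16, h2=11, probe 16,10,4,15 → slot 15
Table: [748, _, 322, 20, 208, 889, _, 951, _, 853, 248, _, _, _, _, 186, 33]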